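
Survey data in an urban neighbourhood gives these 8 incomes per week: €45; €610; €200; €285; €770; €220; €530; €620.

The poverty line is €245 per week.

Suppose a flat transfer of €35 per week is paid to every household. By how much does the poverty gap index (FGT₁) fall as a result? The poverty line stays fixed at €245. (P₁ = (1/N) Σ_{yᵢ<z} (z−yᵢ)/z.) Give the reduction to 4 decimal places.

Before: below the line — €45, €200, €220; poverty gap index (FGT₁) = 0.137755.
After the €35 transfer: below the line — €80, €235; poverty gap index (FGT₁) = 0.089286.
Reduction = 0.137755 − 0.089286 = 0.0485.

0.0485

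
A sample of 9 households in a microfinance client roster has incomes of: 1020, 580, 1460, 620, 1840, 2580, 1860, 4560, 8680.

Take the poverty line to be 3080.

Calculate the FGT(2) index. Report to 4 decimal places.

0.2629

Below the line: 580, 620, 1020, 1460, 1840, 1860, 2580 (q = 7 of N = 9).
Shortfall ratios: (3080−580)/3080 = 0.8117; (3080−620)/3080 = 0.7987; (3080−1020)/3080 = 0.6688; (3080−1460)/3080 = 0.5260; (3080−1840)/3080 = 0.4026; (3080−1860)/3080 = 0.3961; (3080−2580)/3080 = 0.1623.
Squared: 0.6588; 0.6379; 0.4473; 0.2766; 0.1621; 0.1569; 0.0264.
Sum = 2.366082; P₂ = 2.366082 / 9 = 0.2629.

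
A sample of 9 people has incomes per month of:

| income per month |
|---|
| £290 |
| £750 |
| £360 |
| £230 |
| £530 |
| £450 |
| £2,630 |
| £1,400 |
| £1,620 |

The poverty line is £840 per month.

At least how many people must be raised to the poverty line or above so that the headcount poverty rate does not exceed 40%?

Currently q = 6 of N = 9 are below the line (H = 0.667).
A headcount ratio of at most 40% allows at most ⌊0.40 × 9⌋ = 3 poor people.
So at least 6 − 3 = 3 must be lifted.

3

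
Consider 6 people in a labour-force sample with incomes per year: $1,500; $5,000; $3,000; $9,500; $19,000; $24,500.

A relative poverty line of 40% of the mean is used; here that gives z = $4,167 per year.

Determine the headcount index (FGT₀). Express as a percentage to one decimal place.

33.3%

2 of the 6 people have income below $4,167.
H = 2/6 = 33.3%.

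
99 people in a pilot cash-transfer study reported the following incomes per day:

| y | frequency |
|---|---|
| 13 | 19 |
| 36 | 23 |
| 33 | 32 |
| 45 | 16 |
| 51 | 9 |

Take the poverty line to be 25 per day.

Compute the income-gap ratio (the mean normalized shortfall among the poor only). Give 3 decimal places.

0.480

Below z: 19×13 (q = 19 of N = 99).
Relative gaps: 0.4800 (×19); sum = 9.120000.
I averages over the q = 19 poor units only: 9.120000 / 19 = 0.480.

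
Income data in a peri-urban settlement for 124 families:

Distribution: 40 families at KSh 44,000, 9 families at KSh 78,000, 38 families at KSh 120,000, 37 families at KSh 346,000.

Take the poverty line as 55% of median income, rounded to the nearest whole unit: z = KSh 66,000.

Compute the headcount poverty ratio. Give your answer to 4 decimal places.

40 of the 124 families have income below KSh 66,000.
H = 40/124 = 0.3226.

0.3226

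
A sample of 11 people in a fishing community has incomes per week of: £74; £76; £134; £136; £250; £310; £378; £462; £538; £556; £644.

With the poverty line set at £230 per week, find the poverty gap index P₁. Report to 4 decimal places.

0.1976

Poor units: £74, £76, £134, £136 (q = 4 of N = 11).
Shortfall ratios: (230−74)/230 = 0.6783; (230−76)/230 = 0.6696; (230−134)/230 = 0.4174; (230−136)/230 = 0.4087.
Σ = 2.173913. Dividing by the full population N = 11 gives P₁ = 0.1976.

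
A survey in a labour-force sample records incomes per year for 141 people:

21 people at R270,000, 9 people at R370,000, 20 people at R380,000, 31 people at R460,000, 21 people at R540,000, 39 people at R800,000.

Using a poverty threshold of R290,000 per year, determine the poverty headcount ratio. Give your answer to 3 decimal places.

21 of the 141 people have income below R290,000.
H = 21/141 = 0.149.

0.149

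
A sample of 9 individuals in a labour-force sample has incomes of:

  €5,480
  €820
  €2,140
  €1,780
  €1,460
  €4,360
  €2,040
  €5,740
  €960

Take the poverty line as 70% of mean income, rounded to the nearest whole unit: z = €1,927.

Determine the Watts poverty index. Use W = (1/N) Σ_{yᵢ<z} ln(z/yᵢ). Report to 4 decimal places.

Below the line: €820, €960, €1,460, €1,780 (q = 4 of N = 9).
Log gaps: ln(1927/820) = 0.8544; ln(1927/960) = 0.6968; ln(1927/1460) = 0.2775; ln(1927/1780) = 0.0794.
W = 1.908081 / 9 = 0.2120.

0.2120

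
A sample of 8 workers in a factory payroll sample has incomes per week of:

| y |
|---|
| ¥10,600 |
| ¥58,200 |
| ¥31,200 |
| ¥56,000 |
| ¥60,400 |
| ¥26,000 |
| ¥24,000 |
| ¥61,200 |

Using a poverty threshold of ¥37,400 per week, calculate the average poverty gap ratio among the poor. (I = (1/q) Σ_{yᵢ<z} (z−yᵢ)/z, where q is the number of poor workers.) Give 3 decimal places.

Below the line: ¥10,600, ¥24,000, ¥26,000, ¥31,200 (q = 4 of N = 8).
Relative gaps: 0.7166, 0.3583, 0.3048, 0.1658; sum = 1.545455.
I averages over the q = 4 poor units only: 1.545455 / 4 = 0.386.

0.386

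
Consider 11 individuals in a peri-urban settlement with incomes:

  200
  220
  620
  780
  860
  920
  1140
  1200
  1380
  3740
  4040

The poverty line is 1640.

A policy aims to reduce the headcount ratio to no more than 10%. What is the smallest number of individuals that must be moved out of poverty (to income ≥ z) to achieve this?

9 of the 11 individuals are poor, so H = 9/11 = 0.818.
A headcount ratio of at most 10% allows at most ⌊0.10 × 11⌋ = 1 poor individuals.
So at least 9 − 1 = 8 must be lifted.

8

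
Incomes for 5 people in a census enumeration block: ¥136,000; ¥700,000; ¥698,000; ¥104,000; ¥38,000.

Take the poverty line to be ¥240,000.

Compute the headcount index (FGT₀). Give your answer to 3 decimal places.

3 of the 5 people have income below ¥240,000.
H = 3/5 = 0.600.

0.600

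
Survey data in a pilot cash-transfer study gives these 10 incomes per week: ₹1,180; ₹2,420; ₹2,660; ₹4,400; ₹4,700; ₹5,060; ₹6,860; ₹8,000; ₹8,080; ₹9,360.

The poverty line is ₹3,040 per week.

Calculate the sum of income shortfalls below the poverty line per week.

Poor units: ₹1,180, ₹2,420, ₹2,660 (q = 3 of N = 10).
Individual gaps: 3040−1180 = 1860; 3040−2420 = 620; 3040−2660 = 380.
Aggregate gap = ₹2,860.

₹2,860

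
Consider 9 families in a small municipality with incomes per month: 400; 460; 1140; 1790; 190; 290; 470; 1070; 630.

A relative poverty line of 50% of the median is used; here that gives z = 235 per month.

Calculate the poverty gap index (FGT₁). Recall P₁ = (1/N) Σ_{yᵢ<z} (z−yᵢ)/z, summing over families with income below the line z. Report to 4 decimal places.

0.0213

Poor units: 190 (q = 1 of N = 9).
Shortfall ratios: (235−190)/235 = 0.1915.
Sum of shortfalls = 0.191489; P₁ averages over all N: 0.191489 / 9 = 0.0213.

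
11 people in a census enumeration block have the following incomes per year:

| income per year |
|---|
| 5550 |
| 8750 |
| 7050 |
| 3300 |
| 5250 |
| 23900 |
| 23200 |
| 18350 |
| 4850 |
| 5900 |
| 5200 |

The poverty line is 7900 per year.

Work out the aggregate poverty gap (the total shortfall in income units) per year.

18200

Poor units: 3300, 4850, 5200, 5250, 5550, 5900, 7050 (q = 7 of N = 11).
Individual gaps: 7900−3300 = 4600; 7900−4850 = 3050; 7900−5200 = 2700; 7900−5250 = 2650; 7900−5550 = 2350; 7900−5900 = 2000; 7900−7050 = 850.
Aggregate gap = 18200.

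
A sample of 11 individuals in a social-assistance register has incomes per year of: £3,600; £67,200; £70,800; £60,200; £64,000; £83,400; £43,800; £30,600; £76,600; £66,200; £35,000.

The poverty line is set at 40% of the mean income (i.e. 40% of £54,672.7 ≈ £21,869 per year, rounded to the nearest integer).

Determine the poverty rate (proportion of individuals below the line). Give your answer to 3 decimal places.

0.091

1 of the 11 individuals have income below £21,869.
H = 1/11 = 0.091.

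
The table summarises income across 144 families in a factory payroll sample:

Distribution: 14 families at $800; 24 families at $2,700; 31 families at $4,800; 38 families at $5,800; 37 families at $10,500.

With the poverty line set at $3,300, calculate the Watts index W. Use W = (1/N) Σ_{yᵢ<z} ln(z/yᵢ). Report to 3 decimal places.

0.171

Below the line: 14×$800, 24×$2,700 (q = 38 of N = 144).
Log shortfalls: ln(3300/800) = 1.4171 (×14); ln(3300/2700) = 0.2007 (×24).
W = 24.655021 / 144 = 0.171.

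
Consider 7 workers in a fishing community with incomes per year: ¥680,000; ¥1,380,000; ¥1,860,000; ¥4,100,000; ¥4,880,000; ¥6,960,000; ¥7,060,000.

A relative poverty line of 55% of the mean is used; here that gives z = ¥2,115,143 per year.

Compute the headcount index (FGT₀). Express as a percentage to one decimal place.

3 of the 7 workers have income below ¥2,115,143.
H = 3/7 = 42.9%.

42.9%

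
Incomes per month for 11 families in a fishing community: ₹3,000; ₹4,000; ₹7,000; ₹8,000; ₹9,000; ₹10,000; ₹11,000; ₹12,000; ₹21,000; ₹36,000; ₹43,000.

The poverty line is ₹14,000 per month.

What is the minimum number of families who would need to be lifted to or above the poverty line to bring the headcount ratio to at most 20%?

Currently q = 8 of N = 11 are below the line (H = 0.727).
A headcount ratio of at most 20% allows at most ⌊0.20 × 11⌋ = 2 poor families.
So at least 8 − 2 = 6 must be lifted.

6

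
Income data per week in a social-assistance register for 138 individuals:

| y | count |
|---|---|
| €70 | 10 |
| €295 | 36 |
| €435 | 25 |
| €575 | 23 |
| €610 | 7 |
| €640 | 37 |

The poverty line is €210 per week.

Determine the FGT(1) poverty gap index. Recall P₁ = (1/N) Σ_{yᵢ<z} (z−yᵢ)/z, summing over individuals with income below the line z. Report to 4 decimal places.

Incomes under z: 10×€70 (q = 10 of N = 138).
Shortfall ratios: (210−70)/210 = 0.6667 (×10).
Sum of shortfalls = 6.666667; P₁ averages over all N: 6.666667 / 138 = 0.0483.

0.0483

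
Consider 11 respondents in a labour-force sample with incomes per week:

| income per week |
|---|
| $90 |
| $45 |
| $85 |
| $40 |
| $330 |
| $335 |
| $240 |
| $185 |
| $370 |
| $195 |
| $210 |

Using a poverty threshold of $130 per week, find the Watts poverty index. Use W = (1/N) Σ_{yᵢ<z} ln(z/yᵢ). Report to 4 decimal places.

0.2756

Below the line: $40, $45, $85, $90 (q = 4 of N = 11).
ln(z/y) terms: ln(130/40) = 1.1787; ln(130/45) = 1.0609; ln(130/85) = 0.4249; ln(130/90) = 0.3677.
W = 3.032135 / 11 = 0.2756.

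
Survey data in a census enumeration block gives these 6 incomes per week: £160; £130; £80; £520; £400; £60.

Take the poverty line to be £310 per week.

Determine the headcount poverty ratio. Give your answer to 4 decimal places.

4 of the 6 families have income below £310.
H = 4/6 = 0.6667.

0.6667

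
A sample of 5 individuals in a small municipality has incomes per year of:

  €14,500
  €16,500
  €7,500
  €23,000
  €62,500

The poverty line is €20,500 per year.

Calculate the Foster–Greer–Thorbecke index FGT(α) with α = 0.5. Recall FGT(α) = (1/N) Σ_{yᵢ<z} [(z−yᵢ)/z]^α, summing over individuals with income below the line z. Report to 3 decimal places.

Below z: €7,500, €14,500, €16,500 (q = 3 of N = 5).
Gap ratios (z−y)/z: (20500−7500)/20500 = 0.6341; (20500−14500)/20500 = 0.2927; (20500−16500)/20500 = 0.1951.
Raised to α = 0.5: 0.79633; 0.54100; 0.44173.
Sum = 1.779061; FGT(0.5) = 1.779061 / 5 = 0.356.

0.356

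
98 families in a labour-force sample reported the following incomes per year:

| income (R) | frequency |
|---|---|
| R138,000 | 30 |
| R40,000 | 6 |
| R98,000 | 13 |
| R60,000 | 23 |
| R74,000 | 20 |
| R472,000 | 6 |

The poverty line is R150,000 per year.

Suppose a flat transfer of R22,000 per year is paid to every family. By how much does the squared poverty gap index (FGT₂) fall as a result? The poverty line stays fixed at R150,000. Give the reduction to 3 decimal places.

0.087

Before: below the line — 6×R40,000, 23×R60,000, 20×R74,000, 13×R98,000, 30×R138,000; squared poverty gap index (FGT₂) = 0.18771.
After the R22,000 transfer: below the line — 6×R62,000, 23×R82,000, 20×R96,000, 13×R120,000; squared poverty gap index (FGT₂) = 0.10106.
Reduction = 0.18771 − 0.10106 = 0.087.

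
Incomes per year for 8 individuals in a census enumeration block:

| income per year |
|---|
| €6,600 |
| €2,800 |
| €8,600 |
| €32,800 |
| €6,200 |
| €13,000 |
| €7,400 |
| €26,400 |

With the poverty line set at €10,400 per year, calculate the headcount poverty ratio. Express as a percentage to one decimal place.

5 of the 8 individuals have income below €10,400.
H = 5/8 = 62.5%.

62.5%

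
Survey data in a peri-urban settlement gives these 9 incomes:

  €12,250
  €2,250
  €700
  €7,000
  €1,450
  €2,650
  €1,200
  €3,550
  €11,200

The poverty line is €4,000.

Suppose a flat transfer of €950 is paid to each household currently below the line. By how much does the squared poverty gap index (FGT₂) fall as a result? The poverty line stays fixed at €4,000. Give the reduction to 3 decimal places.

Before: below the line — €700, €1,200, €1,450, €2,250, €2,650, €3,550; squared poverty gap index (FGT₂) = 0.21056.
After the €950 transfer: below the line — €1,650, €2,150, €2,400, €3,200, €3,600; squared poverty gap index (FGT₂) = 0.08545.
Reduction = 0.21056 − 0.08545 = 0.125.

0.125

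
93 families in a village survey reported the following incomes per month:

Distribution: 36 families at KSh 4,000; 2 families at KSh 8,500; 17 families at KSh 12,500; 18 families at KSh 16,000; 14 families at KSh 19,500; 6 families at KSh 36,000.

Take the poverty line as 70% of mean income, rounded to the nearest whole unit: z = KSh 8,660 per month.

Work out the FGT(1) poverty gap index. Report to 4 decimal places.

Incomes under z: 36×KSh 4,000, 2×KSh 8,500 (q = 38 of N = 93).
Shortfall ratios: (8660−4000)/8660 = 0.5381 (×36); (8660−8500)/8660 = 0.0185 (×2).
Σ = 19.408776. Dividing by the full population N = 93 gives P₁ = 0.2087.

0.2087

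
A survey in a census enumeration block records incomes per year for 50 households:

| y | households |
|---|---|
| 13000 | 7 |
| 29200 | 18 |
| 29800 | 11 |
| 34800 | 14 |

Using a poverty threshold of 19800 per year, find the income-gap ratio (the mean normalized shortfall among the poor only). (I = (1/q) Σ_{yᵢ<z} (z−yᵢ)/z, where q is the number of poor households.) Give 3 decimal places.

0.343

Incomes under z: 7×13000 (q = 7 of N = 50).
Relative gaps: 0.3434 (×7); sum = 2.404040.
The income-gap ratio divides by q (the poor only): 2.404040 / 7 = 0.343.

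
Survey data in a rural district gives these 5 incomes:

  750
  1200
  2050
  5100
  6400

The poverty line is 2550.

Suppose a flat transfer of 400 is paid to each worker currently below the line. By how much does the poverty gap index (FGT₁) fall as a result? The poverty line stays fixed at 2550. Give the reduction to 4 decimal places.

Before: below the line — 750, 1200, 2050; poverty gap index (FGT₁) = 0.286275.
After the 400 transfer: below the line — 1150, 1600, 2450; poverty gap index (FGT₁) = 0.192157.
Reduction = 0.286275 − 0.192157 = 0.0941.

0.0941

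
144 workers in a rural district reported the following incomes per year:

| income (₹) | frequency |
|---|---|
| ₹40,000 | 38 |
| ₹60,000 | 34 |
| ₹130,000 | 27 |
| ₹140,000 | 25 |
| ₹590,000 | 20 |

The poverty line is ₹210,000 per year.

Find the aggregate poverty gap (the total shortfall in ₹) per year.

Poor units: 38×₹40,000, 34×₹60,000, 27×₹130,000, 25×₹140,000 (q = 124 of N = 144).
Individual gaps: 38×(210000−40000) = 6460000; 34×(210000−60000) = 5100000; 27×(210000−130000) = 2160000; 25×(210000−140000) = 1750000.
Aggregate gap = ₹15,470,000.

₹15,470,000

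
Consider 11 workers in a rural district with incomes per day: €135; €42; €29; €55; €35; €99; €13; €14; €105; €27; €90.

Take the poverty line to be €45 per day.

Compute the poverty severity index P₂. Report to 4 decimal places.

Below z: €13, €14, €27, €29, €35, €42 (q = 6 of N = 11).
Normalized shortfalls: (45−13)/45 = 0.7111; (45−14)/45 = 0.6889; (45−27)/45 = 0.4000; (45−29)/45 = 0.3556; (45−35)/45 = 0.2222; (45−42)/45 = 0.0667.
Squared: 0.5057; 0.4746; 0.1600; 0.1264; 0.0494; 0.0044.
Sum = 1.320494; P₂ = 1.320494 / 11 = 0.1200.

0.1200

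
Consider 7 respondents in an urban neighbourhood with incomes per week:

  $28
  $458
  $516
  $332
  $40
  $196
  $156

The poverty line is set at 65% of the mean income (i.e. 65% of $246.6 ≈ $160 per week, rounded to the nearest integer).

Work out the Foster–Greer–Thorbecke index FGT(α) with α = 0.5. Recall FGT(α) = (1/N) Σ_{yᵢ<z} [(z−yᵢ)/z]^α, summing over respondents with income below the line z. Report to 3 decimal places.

Poor units: $28, $40, $156 (q = 3 of N = 7).
Normalized shortfalls: (160−28)/160 = 0.8250; (160−40)/160 = 0.7500; (160−156)/160 = 0.0250.
Raised to α = 0.5: 0.90830; 0.86603; 0.15811.
Sum = 1.932434; FGT(0.5) = 1.932434 / 7 = 0.276.

0.276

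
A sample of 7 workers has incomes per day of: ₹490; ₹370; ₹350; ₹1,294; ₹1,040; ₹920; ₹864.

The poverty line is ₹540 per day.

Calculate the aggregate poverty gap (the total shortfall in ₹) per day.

₹410

Below the line: ₹350, ₹370, ₹490 (q = 3 of N = 7).
Individual gaps: 540−350 = 190; 540−370 = 170; 540−490 = 50.
Aggregate gap = ₹410.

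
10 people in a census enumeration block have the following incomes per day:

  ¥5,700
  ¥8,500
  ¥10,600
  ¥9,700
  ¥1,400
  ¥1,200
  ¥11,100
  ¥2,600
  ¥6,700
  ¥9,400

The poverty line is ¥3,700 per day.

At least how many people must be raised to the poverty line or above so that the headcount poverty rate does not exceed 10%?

3 of the 10 people are poor, so H = 3/10 = 0.300.
A headcount ratio of at most 10% allows at most ⌊0.10 × 10⌋ = 1 poor people.
So at least 3 − 1 = 2 must be lifted.

2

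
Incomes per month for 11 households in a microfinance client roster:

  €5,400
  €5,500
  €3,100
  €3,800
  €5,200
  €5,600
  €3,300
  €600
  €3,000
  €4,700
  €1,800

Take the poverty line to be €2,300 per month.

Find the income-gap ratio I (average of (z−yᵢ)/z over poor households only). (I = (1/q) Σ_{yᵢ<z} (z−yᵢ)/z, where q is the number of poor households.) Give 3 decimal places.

0.478

Incomes under z: €600, €1,800 (q = 2 of N = 11).
Relative gaps: 0.7391, 0.2174; sum = 0.956522.
The income-gap ratio divides by q (the poor only): 0.956522 / 2 = 0.478.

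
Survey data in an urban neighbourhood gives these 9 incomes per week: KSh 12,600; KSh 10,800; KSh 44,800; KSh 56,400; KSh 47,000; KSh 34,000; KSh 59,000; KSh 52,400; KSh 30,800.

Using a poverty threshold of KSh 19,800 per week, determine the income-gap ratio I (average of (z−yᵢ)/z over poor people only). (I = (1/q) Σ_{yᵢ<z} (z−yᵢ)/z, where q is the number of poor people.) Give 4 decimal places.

Below the line: KSh 10,800, KSh 12,600 (q = 2 of N = 9).
Shortfall ratios (z−y)/z: 0.4545, 0.3636; sum = 0.818182.
The income-gap ratio divides by q (the poor only): 0.818182 / 2 = 0.4091.

0.4091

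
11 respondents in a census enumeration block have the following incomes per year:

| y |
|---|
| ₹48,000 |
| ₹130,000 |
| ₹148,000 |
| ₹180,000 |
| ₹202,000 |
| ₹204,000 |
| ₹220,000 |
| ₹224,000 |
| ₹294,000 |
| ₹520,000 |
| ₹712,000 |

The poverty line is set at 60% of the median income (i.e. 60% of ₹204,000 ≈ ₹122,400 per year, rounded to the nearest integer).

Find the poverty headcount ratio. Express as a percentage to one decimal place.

1 of the 11 respondents have income below ₹122,400.
H = 1/11 = 9.1%.

9.1%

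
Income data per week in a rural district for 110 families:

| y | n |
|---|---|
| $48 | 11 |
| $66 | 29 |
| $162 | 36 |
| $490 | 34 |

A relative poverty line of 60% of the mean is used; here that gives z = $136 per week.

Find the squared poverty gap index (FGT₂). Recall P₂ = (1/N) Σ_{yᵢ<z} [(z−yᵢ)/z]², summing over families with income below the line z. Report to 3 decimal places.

0.112

Below the line: 11×$48, 29×$66 (q = 40 of N = 110).
Relative gaps: (136−48)/136 = 0.6471 (×11); (136−66)/136 = 0.5147 (×29).
Squared: 0.4187 (×11); 0.2649 (×29).
Sum = 12.288279; P₂ = 12.288279 / 110 = 0.112.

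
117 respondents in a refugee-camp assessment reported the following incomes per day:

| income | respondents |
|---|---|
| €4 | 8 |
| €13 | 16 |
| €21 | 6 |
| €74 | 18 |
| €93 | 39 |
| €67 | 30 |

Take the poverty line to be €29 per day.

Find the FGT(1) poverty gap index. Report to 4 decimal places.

Below z: 8×€4, 16×€13, 6×€21 (q = 30 of N = 117).
Shortfall ratios: (29−4)/29 = 0.8621 (×8); (29−13)/29 = 0.5517 (×16); (29−21)/29 = 0.2759 (×6).
Sum of shortfalls = 17.379310; P₁ averages over all N: 17.379310 / 117 = 0.1485.

0.1485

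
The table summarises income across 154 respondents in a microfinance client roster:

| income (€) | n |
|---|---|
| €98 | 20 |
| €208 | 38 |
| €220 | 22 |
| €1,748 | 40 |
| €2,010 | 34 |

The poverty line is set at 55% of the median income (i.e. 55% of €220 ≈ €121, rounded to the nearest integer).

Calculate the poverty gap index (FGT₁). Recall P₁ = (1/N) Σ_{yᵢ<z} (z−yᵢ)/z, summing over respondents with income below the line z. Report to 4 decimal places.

Below z: 20×€98 (q = 20 of N = 154).
Shortfall ratios: (121−98)/121 = 0.1901 (×20).
Σ = 3.801653. Dividing by the full population N = 154 gives P₁ = 0.0247.

0.0247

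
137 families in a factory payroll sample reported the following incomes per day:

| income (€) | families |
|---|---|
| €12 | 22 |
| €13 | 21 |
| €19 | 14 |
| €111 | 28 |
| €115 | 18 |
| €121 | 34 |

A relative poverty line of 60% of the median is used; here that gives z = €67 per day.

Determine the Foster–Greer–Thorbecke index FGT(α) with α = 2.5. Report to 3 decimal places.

0.232

Below z: 22×€12, 21×€13, 14×€19 (q = 57 of N = 137).
Gap ratios (z−y)/z: (67−12)/67 = 0.8209 (×22); (67−13)/67 = 0.8060 (×21); (67−19)/67 = 0.7164 (×14).
Raised to α = 2.5: 0.61055 (×22); 0.58317 (×21); 0.43443 (×14).
Sum = 31.760653; FGT(2.5) = 31.760653 / 137 = 0.232.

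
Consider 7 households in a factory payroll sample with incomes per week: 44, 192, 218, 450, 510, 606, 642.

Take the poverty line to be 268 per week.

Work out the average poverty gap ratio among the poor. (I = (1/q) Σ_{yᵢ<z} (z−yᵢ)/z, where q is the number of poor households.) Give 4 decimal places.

Incomes under z: 44, 192, 218 (q = 3 of N = 7).
Relative gaps: 0.8358, 0.2836, 0.1866; sum = 1.305970.
I averages over the q = 3 poor units only: 1.305970 / 3 = 0.4353.

0.4353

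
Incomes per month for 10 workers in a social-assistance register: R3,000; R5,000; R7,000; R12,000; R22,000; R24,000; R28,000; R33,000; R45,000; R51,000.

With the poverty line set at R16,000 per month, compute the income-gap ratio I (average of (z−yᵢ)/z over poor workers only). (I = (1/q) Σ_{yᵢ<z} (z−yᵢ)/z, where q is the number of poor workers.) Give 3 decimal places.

0.578

Below the line: R3,000, R5,000, R7,000, R12,000 (q = 4 of N = 10).
Relative gaps: 0.8125, 0.6875, 0.5625, 0.2500; sum = 2.312500.
I averages over the q = 4 poor units only: 2.312500 / 4 = 0.578.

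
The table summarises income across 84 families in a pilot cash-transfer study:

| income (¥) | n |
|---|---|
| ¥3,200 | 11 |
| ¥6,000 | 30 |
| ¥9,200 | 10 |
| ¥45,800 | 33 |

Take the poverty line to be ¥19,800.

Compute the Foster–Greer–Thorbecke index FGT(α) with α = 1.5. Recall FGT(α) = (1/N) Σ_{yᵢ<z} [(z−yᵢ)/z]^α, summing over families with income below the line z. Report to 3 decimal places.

Incomes under z: 11×¥3,200, 30×¥6,000, 10×¥9,200 (q = 51 of N = 84).
Relative gaps: (19800−3200)/19800 = 0.8384 (×11); (19800−6000)/19800 = 0.6970 (×30); (19800−9200)/19800 = 0.5354 (×10).
Raised to α = 1.5: 0.76765 (×11); 0.58186 (×30); 0.39171 (×10).
Sum = 29.817132; FGT(1.5) = 29.817132 / 84 = 0.355.

0.355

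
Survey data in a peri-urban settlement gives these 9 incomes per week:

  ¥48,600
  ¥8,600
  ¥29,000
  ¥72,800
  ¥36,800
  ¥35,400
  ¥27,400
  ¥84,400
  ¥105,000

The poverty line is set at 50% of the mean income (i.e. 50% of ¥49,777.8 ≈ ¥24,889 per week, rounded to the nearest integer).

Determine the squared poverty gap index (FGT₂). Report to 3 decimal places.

Below the line: ¥8,600 (q = 1 of N = 9).
Relative gaps: (24889−8600)/24889 = 0.6545.
Squared: 0.4283.
Sum = 0.428326; P₂ = 0.428326 / 9 = 0.048.

0.048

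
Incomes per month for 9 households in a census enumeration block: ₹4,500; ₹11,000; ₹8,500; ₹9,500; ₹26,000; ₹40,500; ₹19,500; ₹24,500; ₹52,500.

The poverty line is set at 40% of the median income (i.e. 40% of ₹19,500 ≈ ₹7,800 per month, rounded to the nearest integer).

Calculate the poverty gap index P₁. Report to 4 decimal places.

Below z: ₹4,500 (q = 1 of N = 9).
Shortfall ratios: (7800−4500)/7800 = 0.4231.
Σ = 0.423077. Dividing by the full population N = 9 gives P₁ = 0.0470.

0.0470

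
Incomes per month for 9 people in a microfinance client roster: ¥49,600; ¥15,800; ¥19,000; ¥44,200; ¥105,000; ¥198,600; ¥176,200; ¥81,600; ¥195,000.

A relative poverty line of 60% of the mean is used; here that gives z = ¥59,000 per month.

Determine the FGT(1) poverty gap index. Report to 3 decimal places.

0.202

Poor units: ¥15,800, ¥19,000, ¥44,200, ¥49,600 (q = 4 of N = 9).
Gap ratios (z−y)/z: (59000−15800)/59000 = 0.7322; (59000−19000)/59000 = 0.6780; (59000−44200)/59000 = 0.2508; (59000−49600)/59000 = 0.1593.
Σ = 1.820339. Dividing by the full population N = 9 gives P₁ = 0.202.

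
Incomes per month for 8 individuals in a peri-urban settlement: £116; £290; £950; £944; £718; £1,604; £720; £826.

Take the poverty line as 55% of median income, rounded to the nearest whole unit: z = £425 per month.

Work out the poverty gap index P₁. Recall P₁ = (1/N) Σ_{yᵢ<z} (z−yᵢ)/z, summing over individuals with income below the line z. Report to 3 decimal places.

Below the line: £116, £290 (q = 2 of N = 8).
Normalized shortfalls: (425−116)/425 = 0.7271; (425−290)/425 = 0.3176.
Sum of shortfalls = 1.044706; P₁ averages over all N: 1.044706 / 8 = 0.131.

0.131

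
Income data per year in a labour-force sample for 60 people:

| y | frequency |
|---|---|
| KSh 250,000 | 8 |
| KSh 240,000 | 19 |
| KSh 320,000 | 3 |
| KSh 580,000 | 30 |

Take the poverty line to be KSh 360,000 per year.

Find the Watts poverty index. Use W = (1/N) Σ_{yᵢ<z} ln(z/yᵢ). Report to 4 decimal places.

0.1829

Poor units: 19×KSh 240,000, 8×KSh 250,000, 3×KSh 320,000 (q = 30 of N = 60).
ln(z/y) terms: ln(360000/240000) = 0.4055 (×19); ln(360000/250000) = 0.3646 (×8); ln(360000/320000) = 0.1178 (×3).
W = 10.974331 / 60 = 0.1829.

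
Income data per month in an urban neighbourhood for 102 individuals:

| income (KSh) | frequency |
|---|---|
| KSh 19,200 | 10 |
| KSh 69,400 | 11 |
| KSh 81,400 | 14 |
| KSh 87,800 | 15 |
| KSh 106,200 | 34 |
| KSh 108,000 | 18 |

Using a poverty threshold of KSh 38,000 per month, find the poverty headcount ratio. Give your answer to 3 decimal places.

0.098

10 of the 102 individuals have income below KSh 38,000.
H = 10/102 = 0.098.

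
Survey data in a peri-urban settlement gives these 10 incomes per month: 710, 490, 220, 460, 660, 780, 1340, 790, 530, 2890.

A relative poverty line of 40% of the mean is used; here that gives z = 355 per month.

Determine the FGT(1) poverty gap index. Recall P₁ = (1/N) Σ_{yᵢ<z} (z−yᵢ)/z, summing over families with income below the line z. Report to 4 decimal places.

0.0380

Below z: 220 (q = 1 of N = 10).
Normalized shortfalls: (355−220)/355 = 0.3803.
Σ = 0.380282. Dividing by the full population N = 10 gives P₁ = 0.0380.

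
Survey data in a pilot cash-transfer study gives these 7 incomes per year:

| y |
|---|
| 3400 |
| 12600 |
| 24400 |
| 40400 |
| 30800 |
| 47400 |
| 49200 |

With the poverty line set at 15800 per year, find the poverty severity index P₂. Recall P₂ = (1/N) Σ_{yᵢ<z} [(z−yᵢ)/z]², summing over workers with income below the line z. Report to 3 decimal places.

Below the line: 3400, 12600 (q = 2 of N = 7).
Relative gaps: (15800−3400)/15800 = 0.7848; (15800−12600)/15800 = 0.2025.
Squared: 0.6159; 0.0410.
Sum = 0.656946; P₂ = 0.656946 / 7 = 0.094.

0.094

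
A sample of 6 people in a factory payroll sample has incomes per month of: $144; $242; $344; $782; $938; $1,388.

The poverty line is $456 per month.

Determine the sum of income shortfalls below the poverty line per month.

$638

Below z: $144, $242, $344 (q = 3 of N = 6).
Individual gaps: 456−144 = 312; 456−242 = 214; 456−344 = 112.
Aggregate gap = $638.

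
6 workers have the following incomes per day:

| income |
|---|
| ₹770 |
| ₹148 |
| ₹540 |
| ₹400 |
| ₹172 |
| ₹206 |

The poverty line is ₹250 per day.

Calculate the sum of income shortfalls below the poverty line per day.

₹224

Below the line: ₹148, ₹172, ₹206 (q = 3 of N = 6).
Individual gaps: 250−148 = 102; 250−172 = 78; 250−206 = 44.
Aggregate gap = ₹224.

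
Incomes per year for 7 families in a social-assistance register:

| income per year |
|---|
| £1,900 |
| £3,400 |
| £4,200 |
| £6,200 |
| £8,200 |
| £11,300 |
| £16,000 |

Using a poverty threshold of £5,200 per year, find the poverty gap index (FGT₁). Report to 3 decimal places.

Poor units: £1,900, £3,400, £4,200 (q = 3 of N = 7).
Relative gaps: (5200−1900)/5200 = 0.6346; (5200−3400)/5200 = 0.3462; (5200−4200)/5200 = 0.1923.
Σ = 1.173077. Dividing by the full population N = 7 gives P₁ = 0.168.

0.168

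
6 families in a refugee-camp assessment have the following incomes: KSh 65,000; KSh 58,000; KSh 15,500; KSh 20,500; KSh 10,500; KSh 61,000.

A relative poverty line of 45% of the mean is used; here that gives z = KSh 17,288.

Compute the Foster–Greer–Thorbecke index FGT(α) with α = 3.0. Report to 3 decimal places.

Poor units: KSh 10,500, KSh 15,500 (q = 2 of N = 6).
Shortfall ratios: (17288−10500)/17288 = 0.3926; (17288−15500)/17288 = 0.1034.
Raised to α = 3.0: 0.06053; 0.00111.
Sum = 0.061639; FGT(3.0) = 0.061639 / 6 = 0.010.

0.010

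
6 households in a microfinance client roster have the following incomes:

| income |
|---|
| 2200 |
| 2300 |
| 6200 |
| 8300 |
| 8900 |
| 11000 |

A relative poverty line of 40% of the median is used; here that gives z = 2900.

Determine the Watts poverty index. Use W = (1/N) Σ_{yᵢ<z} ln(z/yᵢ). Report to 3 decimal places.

0.085

Poor units: 2200, 2300 (q = 2 of N = 6).
Log shortfalls: ln(2900/2200) = 0.2763; ln(2900/2300) = 0.2318.
W = 0.508055 / 6 = 0.085.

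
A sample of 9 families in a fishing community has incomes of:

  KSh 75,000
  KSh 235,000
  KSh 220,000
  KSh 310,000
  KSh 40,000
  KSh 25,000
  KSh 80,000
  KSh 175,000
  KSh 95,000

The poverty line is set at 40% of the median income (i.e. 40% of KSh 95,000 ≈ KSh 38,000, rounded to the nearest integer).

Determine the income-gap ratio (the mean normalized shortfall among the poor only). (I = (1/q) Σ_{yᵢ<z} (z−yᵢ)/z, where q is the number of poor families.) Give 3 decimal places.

0.342

Below z: KSh 25,000 (q = 1 of N = 9).
Relative gaps: 0.3421; sum = 0.342105.
I averages over the q = 1 poor units only: 0.342105 / 1 = 0.342.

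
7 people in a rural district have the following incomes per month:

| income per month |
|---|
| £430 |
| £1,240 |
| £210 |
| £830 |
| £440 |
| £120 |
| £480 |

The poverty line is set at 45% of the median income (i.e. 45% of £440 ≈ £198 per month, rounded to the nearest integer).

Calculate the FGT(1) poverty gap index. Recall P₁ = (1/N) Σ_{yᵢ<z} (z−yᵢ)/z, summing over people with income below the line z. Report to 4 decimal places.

0.0563

Below z: £120 (q = 1 of N = 7).
Gap ratios (z−y)/z: (198−120)/198 = 0.3939.
Σ = 0.393939. Dividing by the full population N = 7 gives P₁ = 0.0563.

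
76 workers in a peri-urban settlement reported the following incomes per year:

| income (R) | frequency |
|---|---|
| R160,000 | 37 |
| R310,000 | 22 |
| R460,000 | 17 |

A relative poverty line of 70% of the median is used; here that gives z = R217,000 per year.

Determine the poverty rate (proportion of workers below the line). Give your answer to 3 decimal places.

37 of the 76 workers have income below R217,000.
H = 37/76 = 0.487.

0.487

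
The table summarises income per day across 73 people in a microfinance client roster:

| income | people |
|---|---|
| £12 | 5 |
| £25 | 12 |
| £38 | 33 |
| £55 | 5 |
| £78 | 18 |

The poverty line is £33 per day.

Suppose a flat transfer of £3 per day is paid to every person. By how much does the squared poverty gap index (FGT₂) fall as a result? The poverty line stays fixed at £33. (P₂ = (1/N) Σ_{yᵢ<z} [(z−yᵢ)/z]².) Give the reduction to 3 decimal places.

Before: below the line — 5×£12, 12×£25; squared poverty gap index (FGT₂) = 0.03740.
After the £3 transfer: below the line — 5×£15, 12×£28; squared poverty gap index (FGT₂) = 0.02415.
Reduction = 0.03740 − 0.02415 = 0.013.

0.013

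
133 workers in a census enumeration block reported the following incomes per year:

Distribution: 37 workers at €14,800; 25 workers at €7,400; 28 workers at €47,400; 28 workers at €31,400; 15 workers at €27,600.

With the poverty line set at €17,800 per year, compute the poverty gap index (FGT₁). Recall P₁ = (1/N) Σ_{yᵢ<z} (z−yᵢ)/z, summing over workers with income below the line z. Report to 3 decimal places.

0.157

Below the line: 25×€7,400, 37×€14,800 (q = 62 of N = 133).
Normalized shortfalls: (17800−7400)/17800 = 0.5843 (×25); (17800−14800)/17800 = 0.1685 (×37).
Sum of shortfalls = 20.842697; P₁ averages over all N: 20.842697 / 133 = 0.157.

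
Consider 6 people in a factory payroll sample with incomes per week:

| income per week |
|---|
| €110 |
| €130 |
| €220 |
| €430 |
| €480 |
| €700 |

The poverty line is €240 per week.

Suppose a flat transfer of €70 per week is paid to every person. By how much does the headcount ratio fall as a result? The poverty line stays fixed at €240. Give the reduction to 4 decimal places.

Before: below the line — €110, €130, €220; headcount ratio = 0.500000.
After the €70 transfer: below the line — €180, €200; headcount ratio = 0.333333.
Reduction = 0.500000 − 0.333333 = 0.1667.

0.1667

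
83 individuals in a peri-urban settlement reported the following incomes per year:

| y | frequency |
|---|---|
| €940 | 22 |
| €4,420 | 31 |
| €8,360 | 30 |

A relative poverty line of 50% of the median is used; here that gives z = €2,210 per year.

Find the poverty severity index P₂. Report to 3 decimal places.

Below the line: 22×€940 (q = 22 of N = 83).
Relative gaps: (2210−940)/2210 = 0.5747 (×22).
Squared: 0.3302 (×22).
Sum = 7.265167; P₂ = 7.265167 / 83 = 0.088.

0.088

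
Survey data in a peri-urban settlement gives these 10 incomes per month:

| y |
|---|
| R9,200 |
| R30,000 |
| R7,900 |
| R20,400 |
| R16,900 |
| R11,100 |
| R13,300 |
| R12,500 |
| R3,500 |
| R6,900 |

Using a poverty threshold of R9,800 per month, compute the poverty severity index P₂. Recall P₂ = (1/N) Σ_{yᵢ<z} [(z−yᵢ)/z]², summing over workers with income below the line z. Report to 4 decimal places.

0.0542

Poor units: R3,500, R6,900, R7,900, R9,200 (q = 4 of N = 10).
Gap ratios (z−y)/z: (9800−3500)/9800 = 0.6429; (9800−6900)/9800 = 0.2959; (9800−7900)/9800 = 0.1939; (9800−9200)/9800 = 0.0612.
Squared: 0.4133; 0.0876; 0.0376; 0.0037.
Sum = 0.542170; P₂ = 0.542170 / 10 = 0.0542.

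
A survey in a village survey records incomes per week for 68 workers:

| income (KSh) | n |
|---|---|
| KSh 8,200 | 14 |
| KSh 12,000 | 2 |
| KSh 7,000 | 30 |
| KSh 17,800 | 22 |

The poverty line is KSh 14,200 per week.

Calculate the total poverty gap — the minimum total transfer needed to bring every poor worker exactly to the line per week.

Below the line: 30×KSh 7,000, 14×KSh 8,200, 2×KSh 12,000 (q = 46 of N = 68).
Individual gaps: 30×(14200−7000) = 216000; 14×(14200−8200) = 84000; 2×(14200−12000) = 4400.
Aggregate gap = KSh 304,400.

KSh 304,400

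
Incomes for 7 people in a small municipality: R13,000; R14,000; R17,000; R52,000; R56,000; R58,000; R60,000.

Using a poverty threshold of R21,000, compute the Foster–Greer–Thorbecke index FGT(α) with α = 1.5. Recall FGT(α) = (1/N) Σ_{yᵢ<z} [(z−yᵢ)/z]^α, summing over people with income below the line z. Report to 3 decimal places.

0.073

Below z: R13,000, R14,000, R17,000 (q = 3 of N = 7).
Normalized shortfalls: (21000−13000)/21000 = 0.3810; (21000−14000)/21000 = 0.3333; (21000−17000)/21000 = 0.1905.
Raised to α = 1.5: 0.23513; 0.19245; 0.08313.
Sum = 0.510710; FGT(1.5) = 0.510710 / 7 = 0.073.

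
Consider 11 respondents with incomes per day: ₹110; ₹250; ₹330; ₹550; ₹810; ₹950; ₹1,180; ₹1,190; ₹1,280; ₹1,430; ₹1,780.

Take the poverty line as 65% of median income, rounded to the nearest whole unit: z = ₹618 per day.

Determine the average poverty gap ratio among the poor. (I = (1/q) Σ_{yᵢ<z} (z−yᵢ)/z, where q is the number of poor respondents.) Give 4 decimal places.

0.4984

Poor units: ₹110, ₹250, ₹330, ₹550 (q = 4 of N = 11).
Relative gaps: 0.8220, 0.5955, 0.4660, 0.1100; sum = 1.993528.
The income-gap ratio divides by q (the poor only): 1.993528 / 4 = 0.4984.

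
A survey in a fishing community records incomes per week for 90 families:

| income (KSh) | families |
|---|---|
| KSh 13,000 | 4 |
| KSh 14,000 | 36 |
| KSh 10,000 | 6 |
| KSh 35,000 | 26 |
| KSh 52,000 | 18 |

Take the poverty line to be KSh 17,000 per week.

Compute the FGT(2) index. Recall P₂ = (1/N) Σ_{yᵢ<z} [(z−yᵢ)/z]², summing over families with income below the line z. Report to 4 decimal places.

Poor units: 6×KSh 10,000, 4×KSh 13,000, 36×KSh 14,000 (q = 46 of N = 90).
Shortfall ratios: (17000−10000)/17000 = 0.4118 (×6); (17000−13000)/17000 = 0.2353 (×4); (17000−14000)/17000 = 0.1765 (×36).
Squared: 0.1696 (×6); 0.0554 (×4); 0.0311 (×36).
Sum = 2.359862; P₂ = 2.359862 / 90 = 0.0262.

0.0262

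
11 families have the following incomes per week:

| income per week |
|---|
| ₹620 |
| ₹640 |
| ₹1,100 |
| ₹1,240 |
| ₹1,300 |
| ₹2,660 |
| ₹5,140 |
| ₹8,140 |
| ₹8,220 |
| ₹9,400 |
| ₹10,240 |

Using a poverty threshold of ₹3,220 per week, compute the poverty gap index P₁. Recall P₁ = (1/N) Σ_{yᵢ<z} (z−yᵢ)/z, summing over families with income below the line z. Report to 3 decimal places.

0.332

Poor units: ₹620, ₹640, ₹1,100, ₹1,240, ₹1,300, ₹2,660 (q = 6 of N = 11).
Gap ratios (z−y)/z: (3220−620)/3220 = 0.8075; (3220−640)/3220 = 0.8012; (3220−1100)/3220 = 0.6584; (3220−1240)/3220 = 0.6149; (3220−1300)/3220 = 0.5963; (3220−2660)/3220 = 0.1739.
Σ = 3.652174. Dividing by the full population N = 11 gives P₁ = 0.332.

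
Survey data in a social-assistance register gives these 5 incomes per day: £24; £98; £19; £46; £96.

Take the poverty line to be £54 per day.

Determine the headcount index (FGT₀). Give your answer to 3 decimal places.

3 of the 5 people have income below £54.
H = 3/5 = 0.600.

0.600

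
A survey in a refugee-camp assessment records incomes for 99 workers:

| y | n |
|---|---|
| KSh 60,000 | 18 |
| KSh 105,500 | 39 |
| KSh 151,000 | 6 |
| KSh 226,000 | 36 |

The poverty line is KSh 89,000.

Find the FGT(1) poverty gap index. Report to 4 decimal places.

0.0592

Poor units: 18×KSh 60,000 (q = 18 of N = 99).
Shortfall ratios: (89000−60000)/89000 = 0.3258 (×18).
Σ = 5.865169. Dividing by the full population N = 99 gives P₁ = 0.0592.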